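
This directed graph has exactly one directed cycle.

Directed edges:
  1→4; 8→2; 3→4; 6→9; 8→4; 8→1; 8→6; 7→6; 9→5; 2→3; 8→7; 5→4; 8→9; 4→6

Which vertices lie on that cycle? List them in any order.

4, 5, 6, 9

DFS with gray/black marking from 9:
9 gray
  5 gray
    4 gray
      6 gray
        6→9: 9 is gray → back edge
Back edge closes the cycle 9 → 5 → 4 → 6 → 9; its vertices are {4, 5, 6, 9}.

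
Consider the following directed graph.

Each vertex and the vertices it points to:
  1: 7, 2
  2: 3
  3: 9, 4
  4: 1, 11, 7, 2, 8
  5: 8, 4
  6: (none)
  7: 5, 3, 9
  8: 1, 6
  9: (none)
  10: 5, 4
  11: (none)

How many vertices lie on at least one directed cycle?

7

A vertex is on a directed cycle iff it belongs to a strongly connected component of size ≥ 2 (or has a self-loop).
The vertices on cycles are {1, 2, 3, 4, 5, 7, 8} — 7 in total.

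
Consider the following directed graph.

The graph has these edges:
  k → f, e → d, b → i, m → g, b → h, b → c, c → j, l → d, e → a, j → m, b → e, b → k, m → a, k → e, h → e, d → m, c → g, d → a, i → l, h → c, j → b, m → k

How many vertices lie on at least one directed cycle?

A vertex is on a directed cycle iff it belongs to a strongly connected component of size ≥ 2 (or has a self-loop).
The vertices on cycles are {b, c, d, e, h, j, k, m} — 8 in total.

8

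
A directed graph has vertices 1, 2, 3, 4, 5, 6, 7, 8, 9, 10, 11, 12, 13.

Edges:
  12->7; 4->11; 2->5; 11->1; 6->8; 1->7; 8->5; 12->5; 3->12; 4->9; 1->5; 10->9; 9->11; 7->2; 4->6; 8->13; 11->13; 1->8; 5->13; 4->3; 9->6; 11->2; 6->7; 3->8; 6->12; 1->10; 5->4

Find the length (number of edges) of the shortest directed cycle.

4

For each vertex v, BFS finds the shortest path from v back to v.
The shortest such closed walk is 4 → 6 → 12 → 5 → 4, length 4.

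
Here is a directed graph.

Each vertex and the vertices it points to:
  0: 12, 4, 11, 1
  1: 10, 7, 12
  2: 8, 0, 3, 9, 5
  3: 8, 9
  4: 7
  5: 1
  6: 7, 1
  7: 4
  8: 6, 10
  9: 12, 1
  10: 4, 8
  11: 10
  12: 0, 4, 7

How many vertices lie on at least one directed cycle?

A vertex is on a directed cycle iff it belongs to a strongly connected component of size ≥ 2 (or has a self-loop).
The vertices on cycles are {0, 1, 4, 6, 7, 8, 10, 11, 12} — 9 in total.

9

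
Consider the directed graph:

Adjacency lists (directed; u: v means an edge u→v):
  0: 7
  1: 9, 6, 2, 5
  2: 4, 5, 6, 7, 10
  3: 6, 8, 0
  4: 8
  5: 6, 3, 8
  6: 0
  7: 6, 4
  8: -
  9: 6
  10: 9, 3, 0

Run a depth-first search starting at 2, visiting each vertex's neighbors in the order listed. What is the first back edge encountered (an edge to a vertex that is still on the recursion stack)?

7→6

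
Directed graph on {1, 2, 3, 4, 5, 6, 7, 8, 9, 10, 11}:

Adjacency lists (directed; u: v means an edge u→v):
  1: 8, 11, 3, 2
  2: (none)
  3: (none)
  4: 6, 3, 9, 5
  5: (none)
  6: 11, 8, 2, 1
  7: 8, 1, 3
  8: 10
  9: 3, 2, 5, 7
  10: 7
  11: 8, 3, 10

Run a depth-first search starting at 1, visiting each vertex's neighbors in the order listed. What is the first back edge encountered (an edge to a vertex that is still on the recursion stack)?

DFS from 1 (visiting each vertex's neighbors in the order listed); mark gray on enter, black on exit:
1 gray
  8 gray
    10 gray
      7 gray
        7→8: 8 is gray → back edge
First back edge: 7 → 8.

7->8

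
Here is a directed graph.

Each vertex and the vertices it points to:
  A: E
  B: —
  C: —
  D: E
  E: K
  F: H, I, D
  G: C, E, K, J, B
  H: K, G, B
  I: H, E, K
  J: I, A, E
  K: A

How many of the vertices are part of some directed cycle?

7

A vertex is on a directed cycle iff it belongs to a strongly connected component of size ≥ 2 (or has a self-loop).
The vertices on cycles are {A, E, G, H, I, J, K} — 7 in total.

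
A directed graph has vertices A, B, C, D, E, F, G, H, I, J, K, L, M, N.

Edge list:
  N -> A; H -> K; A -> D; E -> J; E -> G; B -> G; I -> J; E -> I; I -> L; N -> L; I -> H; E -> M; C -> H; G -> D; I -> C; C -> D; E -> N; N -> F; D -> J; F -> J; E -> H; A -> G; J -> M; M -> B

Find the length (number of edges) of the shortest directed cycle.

For each vertex v, BFS finds the shortest path from v back to v.
The shortest such closed walk is M → B → G → D → J → M, length 5.

5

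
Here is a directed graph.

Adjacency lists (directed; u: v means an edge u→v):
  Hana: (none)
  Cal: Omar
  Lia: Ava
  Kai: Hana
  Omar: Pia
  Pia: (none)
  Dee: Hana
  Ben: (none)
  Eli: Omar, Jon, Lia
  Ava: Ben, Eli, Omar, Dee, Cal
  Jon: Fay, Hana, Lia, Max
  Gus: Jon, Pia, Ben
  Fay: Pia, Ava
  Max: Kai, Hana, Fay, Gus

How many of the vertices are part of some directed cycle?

7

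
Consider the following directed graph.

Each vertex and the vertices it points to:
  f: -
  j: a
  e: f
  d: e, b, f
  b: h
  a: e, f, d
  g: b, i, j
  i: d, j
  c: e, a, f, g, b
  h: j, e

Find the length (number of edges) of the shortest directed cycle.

5

For each vertex v, BFS finds the shortest path from v back to v.
The shortest such closed walk is b → h → j → a → d → b, length 5.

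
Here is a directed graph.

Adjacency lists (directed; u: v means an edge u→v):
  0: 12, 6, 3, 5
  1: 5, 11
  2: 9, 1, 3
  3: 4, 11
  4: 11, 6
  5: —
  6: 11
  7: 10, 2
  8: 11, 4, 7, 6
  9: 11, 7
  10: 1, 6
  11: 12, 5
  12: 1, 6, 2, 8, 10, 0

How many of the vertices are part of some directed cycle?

12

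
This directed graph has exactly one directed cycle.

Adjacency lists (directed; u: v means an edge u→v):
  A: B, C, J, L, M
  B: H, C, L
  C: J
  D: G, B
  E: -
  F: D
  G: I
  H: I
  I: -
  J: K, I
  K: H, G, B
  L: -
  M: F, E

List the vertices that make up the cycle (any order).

B, C, J, K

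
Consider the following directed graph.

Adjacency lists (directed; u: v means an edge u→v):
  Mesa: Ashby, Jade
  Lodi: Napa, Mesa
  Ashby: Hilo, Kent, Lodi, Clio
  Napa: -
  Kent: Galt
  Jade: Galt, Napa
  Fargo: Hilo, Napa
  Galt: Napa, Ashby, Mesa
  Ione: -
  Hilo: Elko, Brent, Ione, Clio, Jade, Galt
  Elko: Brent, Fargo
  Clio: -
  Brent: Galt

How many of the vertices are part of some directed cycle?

10

A vertex is on a directed cycle iff it belongs to a strongly connected component of size ≥ 2 (or has a self-loop).
The vertices on cycles are {Elko, Galt, Hilo, Jade, Kent, Lodi, Mesa, Ashby, Brent, Fargo} — 10 in total.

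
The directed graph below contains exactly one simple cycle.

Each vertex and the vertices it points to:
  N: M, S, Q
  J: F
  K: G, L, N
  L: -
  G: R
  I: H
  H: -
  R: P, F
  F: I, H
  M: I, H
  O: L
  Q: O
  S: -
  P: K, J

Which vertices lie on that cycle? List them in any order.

G, K, P, R

DFS with gray/black marking from P:
P gray
  K gray
    G gray
      R gray
        R→P: P is gray → back edge
Back edge closes the cycle P → K → G → R → P; its vertices are {G, K, P, R}.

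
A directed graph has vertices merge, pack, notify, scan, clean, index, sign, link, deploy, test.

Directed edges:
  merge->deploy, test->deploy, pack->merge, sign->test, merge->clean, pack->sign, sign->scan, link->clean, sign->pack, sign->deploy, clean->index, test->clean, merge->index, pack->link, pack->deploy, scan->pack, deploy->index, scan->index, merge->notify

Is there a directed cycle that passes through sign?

sign is on a cycle iff sign can reach itself via ≥1 edge.
sign → pack → sign — yes.

Yes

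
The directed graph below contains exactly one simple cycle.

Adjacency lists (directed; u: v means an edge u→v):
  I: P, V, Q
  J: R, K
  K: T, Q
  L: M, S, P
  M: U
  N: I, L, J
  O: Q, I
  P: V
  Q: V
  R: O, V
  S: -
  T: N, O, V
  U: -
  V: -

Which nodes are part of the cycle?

J, K, N, T

DFS with gray/black marking from N:
N gray
  I gray
    P gray
      V gray
      V black
    P black
    I→V: V black — skip
    Q gray
      Q→V: V black — skip
    Q black
  I black
  L gray
    M gray
      U gray
      U black
    M black
    S gray
    S black
    L→P: P black — skip
  L black
  J gray
    R gray
      O gray
        O→Q: Q black — skip
        O→I: I black — skip
      O black
      R→V: V black — skip
    R black
    K gray
      T gray
        T→N: N is gray → back edge
Back edge closes the cycle N → J → K → T → N; its vertices are {J, K, N, T}.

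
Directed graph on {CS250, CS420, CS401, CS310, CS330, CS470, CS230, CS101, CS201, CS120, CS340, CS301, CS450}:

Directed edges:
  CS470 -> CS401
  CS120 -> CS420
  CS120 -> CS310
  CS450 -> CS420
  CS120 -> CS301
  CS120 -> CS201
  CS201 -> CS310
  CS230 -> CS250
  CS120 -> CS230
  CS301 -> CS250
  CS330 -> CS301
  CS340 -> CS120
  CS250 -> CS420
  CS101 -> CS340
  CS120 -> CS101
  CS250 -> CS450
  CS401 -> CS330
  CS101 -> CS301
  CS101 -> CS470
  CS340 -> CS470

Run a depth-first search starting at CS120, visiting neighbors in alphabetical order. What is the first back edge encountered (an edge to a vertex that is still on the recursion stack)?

DFS from CS120 (visiting neighbors in alphabetical order); mark gray on enter, black on exit:
CS120 gray
  CS101 gray
    CS301 gray
      CS250 gray
        CS420 gray
        CS420 black
        CS450 gray
          CS450→CS420: CS420 black — skip
        CS450 black
      CS250 black
    CS301 black
    CS340 gray
      CS340→CS120: CS120 is gray → back edge
First back edge: CS340 → CS120.

CS340→CS120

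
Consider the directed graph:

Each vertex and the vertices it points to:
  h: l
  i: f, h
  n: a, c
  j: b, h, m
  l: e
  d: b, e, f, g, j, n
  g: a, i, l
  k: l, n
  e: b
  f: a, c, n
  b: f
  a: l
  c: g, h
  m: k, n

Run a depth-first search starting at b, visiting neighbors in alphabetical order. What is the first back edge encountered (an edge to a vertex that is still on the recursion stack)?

DFS from b (visiting neighbors in alphabetical order); mark gray on enter, black on exit:
b gray
  f gray
    a gray
      l gray
        e gray
          e→b: b is gray → back edge
First back edge: e → b.

e→b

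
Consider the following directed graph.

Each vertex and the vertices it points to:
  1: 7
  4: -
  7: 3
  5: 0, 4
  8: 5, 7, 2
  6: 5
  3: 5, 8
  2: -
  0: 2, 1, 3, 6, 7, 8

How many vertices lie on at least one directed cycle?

A vertex is on a directed cycle iff it belongs to a strongly connected component of size ≥ 2 (or has a self-loop).
The vertices on cycles are {0, 1, 3, 5, 6, 7, 8} — 7 in total.

7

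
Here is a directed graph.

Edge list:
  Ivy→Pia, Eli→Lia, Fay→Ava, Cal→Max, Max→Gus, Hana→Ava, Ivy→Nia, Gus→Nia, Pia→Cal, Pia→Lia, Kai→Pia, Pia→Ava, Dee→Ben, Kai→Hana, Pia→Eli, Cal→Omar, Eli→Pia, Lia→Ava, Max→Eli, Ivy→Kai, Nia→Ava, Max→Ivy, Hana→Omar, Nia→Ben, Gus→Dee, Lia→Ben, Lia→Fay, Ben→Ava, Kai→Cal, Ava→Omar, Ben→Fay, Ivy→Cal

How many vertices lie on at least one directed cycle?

A vertex is on a directed cycle iff it belongs to a strongly connected component of size ≥ 2 (or has a self-loop).
The vertices on cycles are {Cal, Eli, Ivy, Kai, Max, Pia} — 6 in total.

6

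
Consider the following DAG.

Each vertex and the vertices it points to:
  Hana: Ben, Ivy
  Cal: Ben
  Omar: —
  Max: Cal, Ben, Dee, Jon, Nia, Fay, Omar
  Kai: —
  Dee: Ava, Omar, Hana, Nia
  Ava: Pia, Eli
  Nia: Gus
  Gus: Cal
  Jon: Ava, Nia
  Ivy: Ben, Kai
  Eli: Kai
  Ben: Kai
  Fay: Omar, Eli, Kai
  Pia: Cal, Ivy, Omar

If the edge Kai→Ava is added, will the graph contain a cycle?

Adding Kai→Ava creates a cycle iff Ava can already reach Kai.
Path from Ava: Ava → Eli → Kai.
So Ava → … → Kai → Ava is a cycle.

Yes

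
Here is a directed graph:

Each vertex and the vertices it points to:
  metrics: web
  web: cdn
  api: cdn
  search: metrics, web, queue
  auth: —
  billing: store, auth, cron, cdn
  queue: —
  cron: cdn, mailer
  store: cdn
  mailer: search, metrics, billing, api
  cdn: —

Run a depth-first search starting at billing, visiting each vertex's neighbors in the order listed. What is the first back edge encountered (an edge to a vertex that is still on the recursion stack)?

mailer->billing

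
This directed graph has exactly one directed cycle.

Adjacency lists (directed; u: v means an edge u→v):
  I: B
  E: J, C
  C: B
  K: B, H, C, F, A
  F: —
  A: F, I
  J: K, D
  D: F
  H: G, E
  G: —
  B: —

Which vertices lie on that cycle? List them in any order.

DFS with gray/black marking from J:
J gray
  K gray
    B gray
    B black
    H gray
      G gray
      G black
      E gray
        E→J: J is gray → back edge
Back edge closes the cycle J → K → H → E → J; its vertices are {E, H, J, K}.

E, H, J, K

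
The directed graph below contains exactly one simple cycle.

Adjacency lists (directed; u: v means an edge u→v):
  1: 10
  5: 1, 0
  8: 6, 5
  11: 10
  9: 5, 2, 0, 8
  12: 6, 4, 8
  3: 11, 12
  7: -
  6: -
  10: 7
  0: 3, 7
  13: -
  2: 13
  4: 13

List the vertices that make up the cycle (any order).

DFS with gray/black marking from 5:
5 gray
  1 gray
    10 gray
      7 gray
      7 black
    10 black
  1 black
  0 gray
    3 gray
      11 gray
        11→10: 10 black — skip
      11 black
      12 gray
        6 gray
        6 black
        4 gray
          13 gray
          13 black
        4 black
        8 gray
          8→6: 6 black — skip
          8→5: 5 is gray → back edge
Back edge closes the cycle 5 → 0 → 3 → 12 → 8 → 5; its vertices are {0, 3, 5, 8, 12}.

0, 3, 5, 8, 12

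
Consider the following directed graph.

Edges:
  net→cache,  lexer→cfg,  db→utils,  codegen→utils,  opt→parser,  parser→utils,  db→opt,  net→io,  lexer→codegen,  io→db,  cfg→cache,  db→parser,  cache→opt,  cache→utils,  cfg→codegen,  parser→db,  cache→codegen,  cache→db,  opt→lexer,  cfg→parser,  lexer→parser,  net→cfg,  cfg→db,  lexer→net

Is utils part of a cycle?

No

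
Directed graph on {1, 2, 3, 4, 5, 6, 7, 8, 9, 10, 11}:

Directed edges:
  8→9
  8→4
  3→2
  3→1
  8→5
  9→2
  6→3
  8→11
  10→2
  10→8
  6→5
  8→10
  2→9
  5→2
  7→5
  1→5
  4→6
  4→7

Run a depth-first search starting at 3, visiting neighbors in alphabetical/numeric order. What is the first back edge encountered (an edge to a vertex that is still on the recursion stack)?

DFS from 3 (visiting neighbors in alphabetical/numeric order); mark gray on enter, black on exit:
3 gray
  1 gray
    5 gray
      2 gray
        9 gray
          9→2: 2 is gray → back edge
First back edge: 9 → 2.

9->2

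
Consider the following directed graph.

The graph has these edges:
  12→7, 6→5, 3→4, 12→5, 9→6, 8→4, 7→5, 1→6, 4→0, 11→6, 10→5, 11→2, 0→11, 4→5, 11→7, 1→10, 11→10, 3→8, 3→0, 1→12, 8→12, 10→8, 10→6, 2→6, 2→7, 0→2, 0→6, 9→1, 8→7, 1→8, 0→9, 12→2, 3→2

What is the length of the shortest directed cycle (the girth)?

5

For each vertex v, BFS finds the shortest path from v back to v.
The shortest such closed walk is 8 → 4 → 0 → 11 → 10 → 8, length 5.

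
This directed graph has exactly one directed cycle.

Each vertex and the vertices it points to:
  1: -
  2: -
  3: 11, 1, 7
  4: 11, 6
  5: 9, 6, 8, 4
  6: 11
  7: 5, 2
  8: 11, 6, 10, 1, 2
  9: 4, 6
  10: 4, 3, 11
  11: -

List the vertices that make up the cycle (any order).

3, 5, 7, 8, 10

DFS with gray/black marking from 7:
7 gray
  5 gray
    9 gray
      4 gray
        11 gray
        11 black
        6 gray
          6→11: 11 black — skip
        6 black
      4 black
      9→6: 6 black — skip
    9 black
    5→6: 6 black — skip
    8 gray
      8→11: 11 black — skip
      8→6: 6 black — skip
      10 gray
        10→4: 4 black — skip
        3 gray
          3→11: 11 black — skip
          1 gray
          1 black
          3→7: 7 is gray → back edge
Back edge closes the cycle 7 → 5 → 8 → 10 → 3 → 7; its vertices are {3, 5, 7, 8, 10}.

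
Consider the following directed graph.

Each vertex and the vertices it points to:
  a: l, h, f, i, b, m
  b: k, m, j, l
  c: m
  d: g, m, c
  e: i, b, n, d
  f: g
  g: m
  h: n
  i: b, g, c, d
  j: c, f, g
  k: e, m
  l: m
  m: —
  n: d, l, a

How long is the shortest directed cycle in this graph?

3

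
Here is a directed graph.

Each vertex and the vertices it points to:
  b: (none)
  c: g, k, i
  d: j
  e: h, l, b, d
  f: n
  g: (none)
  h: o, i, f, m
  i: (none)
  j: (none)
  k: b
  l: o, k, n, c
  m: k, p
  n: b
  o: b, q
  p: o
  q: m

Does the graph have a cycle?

Yes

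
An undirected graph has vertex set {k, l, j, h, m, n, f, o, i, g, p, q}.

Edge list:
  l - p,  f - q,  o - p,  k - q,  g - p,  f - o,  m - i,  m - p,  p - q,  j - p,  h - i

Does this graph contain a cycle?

DFS, tracking each vertex's parent; an edge to a visited non-parent vertex closes a cycle.
Start from m:
visit m (parent –)
  visit p (parent m)
    visit j (parent p)
      j–p: parent, skip
    visit g (parent p)
      g–p: parent, skip
    visit q (parent p)
      visit f (parent q)
        f–q: parent, skip
        visit o (parent f)
          o–p: p visited and ≠ parent → cycle
Cycle: p – q – f – o – p.

Yes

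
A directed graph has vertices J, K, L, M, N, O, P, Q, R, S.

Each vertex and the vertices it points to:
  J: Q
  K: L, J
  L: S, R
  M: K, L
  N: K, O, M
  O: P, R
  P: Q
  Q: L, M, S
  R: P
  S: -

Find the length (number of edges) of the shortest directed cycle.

For each vertex v, BFS finds the shortest path from v back to v.
The shortest such closed walk is M → K → J → Q → M, length 4.

4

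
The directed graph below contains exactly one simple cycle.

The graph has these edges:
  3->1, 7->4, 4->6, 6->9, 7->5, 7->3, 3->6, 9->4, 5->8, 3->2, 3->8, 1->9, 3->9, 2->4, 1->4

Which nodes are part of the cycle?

DFS with gray/black marking from 6:
6 gray
  9 gray
    4 gray
      4→6: 6 is gray → back edge
Back edge closes the cycle 6 → 9 → 4 → 6; its vertices are {4, 6, 9}.

4, 6, 9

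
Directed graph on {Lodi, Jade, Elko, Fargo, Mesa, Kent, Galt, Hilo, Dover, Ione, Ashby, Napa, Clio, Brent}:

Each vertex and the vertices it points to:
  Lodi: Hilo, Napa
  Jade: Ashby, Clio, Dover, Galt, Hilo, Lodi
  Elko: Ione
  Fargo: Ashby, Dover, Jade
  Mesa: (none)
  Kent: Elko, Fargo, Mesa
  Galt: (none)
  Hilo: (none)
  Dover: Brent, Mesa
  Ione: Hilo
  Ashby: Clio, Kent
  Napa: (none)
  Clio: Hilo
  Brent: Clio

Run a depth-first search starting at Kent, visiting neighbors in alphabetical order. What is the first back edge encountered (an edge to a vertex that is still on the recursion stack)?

Ashby→Kent

DFS from Kent (visiting neighbors in alphabetical order); mark gray on enter, black on exit:
Kent gray
  Elko gray
    Ione gray
      Hilo gray
      Hilo black
    Ione black
  Elko black
  Fargo gray
    Ashby gray
      Clio gray
        Clio→Hilo: Hilo black — skip
      Clio black
      Ashby→Kent: Kent is gray → back edge
First back edge: Ashby → Kent.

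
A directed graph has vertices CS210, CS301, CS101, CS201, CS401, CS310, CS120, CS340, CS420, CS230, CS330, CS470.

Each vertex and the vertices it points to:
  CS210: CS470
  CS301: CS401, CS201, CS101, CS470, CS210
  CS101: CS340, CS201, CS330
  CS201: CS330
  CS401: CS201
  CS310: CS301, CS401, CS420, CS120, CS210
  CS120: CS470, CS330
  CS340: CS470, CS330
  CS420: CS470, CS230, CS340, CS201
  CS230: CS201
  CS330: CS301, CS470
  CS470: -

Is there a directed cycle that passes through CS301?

CS301 is on a cycle iff CS301 can reach itself via ≥1 edge.
CS301 → CS201 → CS330 → CS301 — yes.

Yes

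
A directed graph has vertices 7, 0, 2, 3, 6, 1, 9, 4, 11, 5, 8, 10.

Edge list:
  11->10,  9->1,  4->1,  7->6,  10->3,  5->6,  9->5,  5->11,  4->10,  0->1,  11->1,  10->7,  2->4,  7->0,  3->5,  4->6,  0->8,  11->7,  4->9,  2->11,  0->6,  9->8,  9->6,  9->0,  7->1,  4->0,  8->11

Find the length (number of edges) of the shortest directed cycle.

For each vertex v, BFS finds the shortest path from v back to v.
The shortest such closed walk is 11 → 7 → 0 → 8 → 11, length 4.

4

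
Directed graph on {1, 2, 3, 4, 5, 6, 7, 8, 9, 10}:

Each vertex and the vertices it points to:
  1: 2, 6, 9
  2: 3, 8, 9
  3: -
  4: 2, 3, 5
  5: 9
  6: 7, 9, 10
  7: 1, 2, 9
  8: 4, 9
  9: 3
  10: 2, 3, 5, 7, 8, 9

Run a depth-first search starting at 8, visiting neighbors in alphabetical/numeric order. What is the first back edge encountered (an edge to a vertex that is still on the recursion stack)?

2→8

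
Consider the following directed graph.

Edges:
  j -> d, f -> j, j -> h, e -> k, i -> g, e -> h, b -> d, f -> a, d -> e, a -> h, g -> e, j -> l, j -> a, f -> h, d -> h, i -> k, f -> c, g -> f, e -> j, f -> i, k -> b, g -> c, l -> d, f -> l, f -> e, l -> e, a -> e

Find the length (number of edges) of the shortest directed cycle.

3

For each vertex v, BFS finds the shortest path from v back to v.
The shortest such closed walk is i → g → f → i, length 3.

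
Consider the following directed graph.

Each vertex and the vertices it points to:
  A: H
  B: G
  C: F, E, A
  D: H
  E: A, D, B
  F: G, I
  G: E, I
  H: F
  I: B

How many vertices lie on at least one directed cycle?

8

A vertex is on a directed cycle iff it belongs to a strongly connected component of size ≥ 2 (or has a self-loop).
The vertices on cycles are {A, B, D, E, F, G, H, I} — 8 in total.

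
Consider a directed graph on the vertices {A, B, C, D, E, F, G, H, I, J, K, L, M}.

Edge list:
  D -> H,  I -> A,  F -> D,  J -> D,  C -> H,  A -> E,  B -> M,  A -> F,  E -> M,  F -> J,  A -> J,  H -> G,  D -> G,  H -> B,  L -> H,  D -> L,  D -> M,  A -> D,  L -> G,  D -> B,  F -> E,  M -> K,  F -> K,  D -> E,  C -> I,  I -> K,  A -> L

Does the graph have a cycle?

No

DFS with white/gray/black marking, starting from H:
H gray
  G gray
  G black
  B gray
    M gray
      K gray
      K black
    M black
  B black
H black
A gray
  E gray
    E→M: M black — skip
  E black
  L gray
    L→G: G black — skip
    L→H: H black — skip
  L black
  F gray
    F→K: K black — skip
    D gray
      D→H: H black — skip
      D→E: E black — skip
      D→B: B black — skip
      D→L: L black — skip
      D→G: G black — skip
      D→M: M black — skip
    D black
    J gray
      J→D: D black — skip
    J black
    F→E: E black — skip
  F black
  A→J: J black — skip
  A→D: D black — skip
A black
C gray
  I gray
    I→A: A black — skip
    I→K: K black — skip
  I black
  C→H: H black — skip
C black
Every edge goes to a white or black vertex — no back edge, so the graph is acyclic.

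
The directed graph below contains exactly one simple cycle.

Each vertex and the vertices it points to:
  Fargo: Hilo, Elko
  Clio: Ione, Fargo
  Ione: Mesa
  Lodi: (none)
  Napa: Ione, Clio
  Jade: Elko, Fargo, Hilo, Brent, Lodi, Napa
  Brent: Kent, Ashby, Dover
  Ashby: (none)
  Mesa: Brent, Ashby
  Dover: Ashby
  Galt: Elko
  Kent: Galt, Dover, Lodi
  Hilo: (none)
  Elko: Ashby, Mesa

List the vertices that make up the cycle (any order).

Elko, Galt, Kent, Mesa, Brent

DFS with gray/black marking from Brent:
Brent gray
  Kent gray
    Galt gray
      Elko gray
        Ashby gray
        Ashby black
        Mesa gray
          Mesa→Brent: Brent is gray → back edge
Back edge closes the cycle Brent → Kent → Galt → Elko → Mesa → Brent; its vertices are {Elko, Galt, Kent, Mesa, Brent}.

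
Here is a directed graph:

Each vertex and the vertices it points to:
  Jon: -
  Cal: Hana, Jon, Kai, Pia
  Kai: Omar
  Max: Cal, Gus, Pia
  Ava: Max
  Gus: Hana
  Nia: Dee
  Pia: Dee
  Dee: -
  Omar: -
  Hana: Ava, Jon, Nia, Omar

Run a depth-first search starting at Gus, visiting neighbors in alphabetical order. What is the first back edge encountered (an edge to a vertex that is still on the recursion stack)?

Cal→Hana

DFS from Gus (visiting neighbors in alphabetical order); mark gray on enter, black on exit:
Gus gray
  Hana gray
    Ava gray
      Max gray
        Cal gray
          Cal→Hana: Hana is gray → back edge
First back edge: Cal → Hana.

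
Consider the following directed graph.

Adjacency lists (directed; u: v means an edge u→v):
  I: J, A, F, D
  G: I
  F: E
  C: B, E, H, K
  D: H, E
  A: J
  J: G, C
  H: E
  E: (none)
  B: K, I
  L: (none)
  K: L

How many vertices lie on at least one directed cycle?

6

A vertex is on a directed cycle iff it belongs to a strongly connected component of size ≥ 2 (or has a self-loop).
The vertices on cycles are {A, B, C, G, I, J} — 6 in total.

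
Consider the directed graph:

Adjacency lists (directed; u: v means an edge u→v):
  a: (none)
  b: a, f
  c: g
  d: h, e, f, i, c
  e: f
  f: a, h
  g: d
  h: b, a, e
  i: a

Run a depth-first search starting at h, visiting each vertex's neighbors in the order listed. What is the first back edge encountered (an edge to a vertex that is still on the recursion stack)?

f->h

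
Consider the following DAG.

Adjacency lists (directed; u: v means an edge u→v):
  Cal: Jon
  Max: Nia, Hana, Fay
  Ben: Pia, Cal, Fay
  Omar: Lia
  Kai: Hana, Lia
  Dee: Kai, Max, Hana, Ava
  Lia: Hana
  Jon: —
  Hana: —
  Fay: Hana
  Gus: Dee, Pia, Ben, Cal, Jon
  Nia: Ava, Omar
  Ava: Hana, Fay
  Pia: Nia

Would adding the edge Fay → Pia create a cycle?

Adding Fay→Pia creates a cycle iff Pia can already reach Fay.
Path from Pia: Pia → Nia → Ava → Fay.
So Pia → … → Fay → Pia is a cycle.

Yes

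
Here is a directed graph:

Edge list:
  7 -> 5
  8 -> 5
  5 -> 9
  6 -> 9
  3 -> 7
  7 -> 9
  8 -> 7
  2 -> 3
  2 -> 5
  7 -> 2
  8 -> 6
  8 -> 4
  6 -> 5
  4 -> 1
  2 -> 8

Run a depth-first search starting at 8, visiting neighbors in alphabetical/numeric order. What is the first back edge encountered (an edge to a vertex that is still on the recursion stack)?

DFS from 8 (visiting neighbors in alphabetical/numeric order); mark gray on enter, black on exit:
8 gray
  4 gray
    1 gray
    1 black
  4 black
  5 gray
    9 gray
    9 black
  5 black
  6 gray
    6→5: 5 black — skip
    6→9: 9 black — skip
  6 black
  7 gray
    2 gray
      3 gray
        3→7: 7 is gray → back edge
First back edge: 3 → 7.

3→7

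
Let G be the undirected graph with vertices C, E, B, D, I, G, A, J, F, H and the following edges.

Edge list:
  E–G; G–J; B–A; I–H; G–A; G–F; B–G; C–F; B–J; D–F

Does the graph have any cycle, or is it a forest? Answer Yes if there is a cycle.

Yes

DFS, tracking each vertex's parent; an edge to a visited non-parent vertex closes a cycle.
Start from G:
visit G (parent –)
  visit J (parent G)
    visit B (parent J)
      visit A (parent B)
        A–G: G visited and ≠ parent → cycle
Cycle: G – J – B – A – G.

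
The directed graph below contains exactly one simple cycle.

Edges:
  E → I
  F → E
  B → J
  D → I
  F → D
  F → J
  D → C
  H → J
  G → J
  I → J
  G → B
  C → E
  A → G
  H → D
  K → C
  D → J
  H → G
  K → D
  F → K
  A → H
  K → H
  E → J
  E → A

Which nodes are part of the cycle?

DFS with gray/black marking from D:
D gray
  J gray
  J black
  C gray
    E gray
      E→J: J black — skip
      I gray
        I→J: J black — skip
      I black
      A gray
        G gray
          G→J: J black — skip
          B gray
            B→J: J black — skip
          B black
        G black
        H gray
          H→D: D is gray → back edge
Back edge closes the cycle D → C → E → A → H → D; its vertices are {A, C, D, E, H}.

A, C, D, E, H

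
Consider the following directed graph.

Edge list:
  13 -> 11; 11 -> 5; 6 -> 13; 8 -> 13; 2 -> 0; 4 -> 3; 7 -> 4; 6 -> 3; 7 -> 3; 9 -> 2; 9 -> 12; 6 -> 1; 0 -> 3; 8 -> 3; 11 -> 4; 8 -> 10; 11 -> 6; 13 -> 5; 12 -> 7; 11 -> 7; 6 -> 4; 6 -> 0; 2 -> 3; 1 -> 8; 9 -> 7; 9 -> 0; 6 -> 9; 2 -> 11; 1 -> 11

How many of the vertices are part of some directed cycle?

A vertex is on a directed cycle iff it belongs to a strongly connected component of size ≥ 2 (or has a self-loop).
The vertices on cycles are {1, 2, 6, 8, 9, 11, 13} — 7 in total.

7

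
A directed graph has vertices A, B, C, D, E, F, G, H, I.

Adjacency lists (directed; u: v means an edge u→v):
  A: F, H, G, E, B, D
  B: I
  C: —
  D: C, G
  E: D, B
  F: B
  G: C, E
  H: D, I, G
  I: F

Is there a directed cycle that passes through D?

Yes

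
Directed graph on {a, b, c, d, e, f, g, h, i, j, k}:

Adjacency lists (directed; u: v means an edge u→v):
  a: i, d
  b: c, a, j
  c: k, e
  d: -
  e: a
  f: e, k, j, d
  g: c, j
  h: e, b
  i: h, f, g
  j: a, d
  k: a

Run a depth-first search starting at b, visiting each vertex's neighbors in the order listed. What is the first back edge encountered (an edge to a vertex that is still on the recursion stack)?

DFS from b (visiting each vertex's neighbors in the order listed); mark gray on enter, black on exit:
b gray
  c gray
    k gray
      a gray
        i gray
          h gray
            e gray
              e→a: a is gray → back edge
First back edge: e → a.

e->a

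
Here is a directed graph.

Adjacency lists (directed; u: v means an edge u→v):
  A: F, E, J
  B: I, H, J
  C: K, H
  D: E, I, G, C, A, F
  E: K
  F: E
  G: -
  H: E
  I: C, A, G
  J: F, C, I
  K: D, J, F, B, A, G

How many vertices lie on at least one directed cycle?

A vertex is on a directed cycle iff it belongs to a strongly connected component of size ≥ 2 (or has a self-loop).
The vertices on cycles are {A, B, C, D, E, F, H, I, J, K} — 10 in total.

10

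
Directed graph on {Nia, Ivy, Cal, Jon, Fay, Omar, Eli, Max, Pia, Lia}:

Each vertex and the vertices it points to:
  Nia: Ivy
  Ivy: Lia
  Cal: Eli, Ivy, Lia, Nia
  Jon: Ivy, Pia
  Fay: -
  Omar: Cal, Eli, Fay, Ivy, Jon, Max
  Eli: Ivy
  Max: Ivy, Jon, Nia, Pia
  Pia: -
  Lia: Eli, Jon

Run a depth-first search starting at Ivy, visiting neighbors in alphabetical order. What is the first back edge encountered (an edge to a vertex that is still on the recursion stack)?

Eli→Ivy

DFS from Ivy (visiting neighbors in alphabetical order); mark gray on enter, black on exit:
Ivy gray
  Lia gray
    Eli gray
      Eli→Ivy: Ivy is gray → back edge
First back edge: Eli → Ivy.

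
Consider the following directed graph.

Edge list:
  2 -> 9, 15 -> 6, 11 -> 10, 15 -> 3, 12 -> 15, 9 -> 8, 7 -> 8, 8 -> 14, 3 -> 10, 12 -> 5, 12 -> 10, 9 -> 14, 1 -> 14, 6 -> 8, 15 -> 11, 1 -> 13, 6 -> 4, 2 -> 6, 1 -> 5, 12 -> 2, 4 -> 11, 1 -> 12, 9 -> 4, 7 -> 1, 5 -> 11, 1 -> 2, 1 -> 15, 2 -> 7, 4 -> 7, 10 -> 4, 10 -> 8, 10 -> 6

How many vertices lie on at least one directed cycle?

A vertex is on a directed cycle iff it belongs to a strongly connected component of size ≥ 2 (or has a self-loop).
The vertices on cycles are {1, 2, 3, 4, 5, 6, 7, 9, 10, 11, 12, 15} — 12 in total.

12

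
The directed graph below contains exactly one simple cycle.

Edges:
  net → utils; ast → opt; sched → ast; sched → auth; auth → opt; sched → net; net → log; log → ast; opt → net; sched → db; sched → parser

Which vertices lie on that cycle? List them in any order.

ast, log, net, opt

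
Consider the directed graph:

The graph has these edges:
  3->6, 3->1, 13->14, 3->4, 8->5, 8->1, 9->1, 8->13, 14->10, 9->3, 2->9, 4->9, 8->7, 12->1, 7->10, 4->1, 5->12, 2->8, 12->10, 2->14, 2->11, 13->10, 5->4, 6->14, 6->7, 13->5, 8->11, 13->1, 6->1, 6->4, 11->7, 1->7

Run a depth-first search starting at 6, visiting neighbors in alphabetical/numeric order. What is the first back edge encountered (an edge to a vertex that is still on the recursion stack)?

DFS from 6 (visiting neighbors in alphabetical/numeric order); mark gray on enter, black on exit:
6 gray
  1 gray
    7 gray
      10 gray
      10 black
    7 black
  1 black
  4 gray
    4→1: 1 black — skip
    9 gray
      9→1: 1 black — skip
      3 gray
        3→1: 1 black — skip
        3→4: 4 is gray → back edge
First back edge: 3 → 4.

3->4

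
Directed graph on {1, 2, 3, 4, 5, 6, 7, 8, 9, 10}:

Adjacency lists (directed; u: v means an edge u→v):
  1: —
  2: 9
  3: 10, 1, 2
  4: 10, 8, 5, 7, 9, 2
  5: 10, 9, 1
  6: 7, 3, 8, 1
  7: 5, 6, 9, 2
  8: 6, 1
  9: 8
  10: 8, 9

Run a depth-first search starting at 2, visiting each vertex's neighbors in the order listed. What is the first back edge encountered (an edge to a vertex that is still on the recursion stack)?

DFS from 2 (visiting each vertex's neighbors in the order listed); mark gray on enter, black on exit:
2 gray
  9 gray
    8 gray
      6 gray
        7 gray
          5 gray
            10 gray
              10→8: 8 is gray → back edge
First back edge: 10 → 8.

10→8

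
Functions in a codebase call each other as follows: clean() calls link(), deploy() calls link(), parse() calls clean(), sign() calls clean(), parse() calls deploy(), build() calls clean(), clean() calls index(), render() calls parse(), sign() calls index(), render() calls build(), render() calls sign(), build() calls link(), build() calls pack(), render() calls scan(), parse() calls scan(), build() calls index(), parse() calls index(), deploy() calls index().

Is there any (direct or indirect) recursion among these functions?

No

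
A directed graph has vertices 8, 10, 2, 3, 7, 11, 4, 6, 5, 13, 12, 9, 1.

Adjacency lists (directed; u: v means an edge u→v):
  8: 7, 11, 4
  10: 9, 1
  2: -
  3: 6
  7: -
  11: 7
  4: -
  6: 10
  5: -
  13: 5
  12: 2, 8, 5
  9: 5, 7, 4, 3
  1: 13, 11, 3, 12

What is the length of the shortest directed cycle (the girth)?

For each vertex v, BFS finds the shortest path from v back to v.
The shortest such closed walk is 1 → 3 → 6 → 10 → 1, length 4.

4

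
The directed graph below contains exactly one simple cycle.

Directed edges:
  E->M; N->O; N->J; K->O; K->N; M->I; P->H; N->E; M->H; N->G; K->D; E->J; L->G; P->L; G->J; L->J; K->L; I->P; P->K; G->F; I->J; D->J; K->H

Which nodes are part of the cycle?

DFS with gray/black marking from P:
P gray
  H gray
  H black
  L gray
    J gray
    J black
    G gray
      F gray
      F black
      G→J: J black — skip
    G black
  L black
  K gray
    K→L: L black — skip
    N gray
      O gray
      O black
      E gray
        M gray
          M→H: H black — skip
          I gray
            I→J: J black — skip
            I→P: P is gray → back edge
Back edge closes the cycle P → K → N → E → M → I → P; its vertices are {E, I, K, M, N, P}.

E, I, K, M, N, P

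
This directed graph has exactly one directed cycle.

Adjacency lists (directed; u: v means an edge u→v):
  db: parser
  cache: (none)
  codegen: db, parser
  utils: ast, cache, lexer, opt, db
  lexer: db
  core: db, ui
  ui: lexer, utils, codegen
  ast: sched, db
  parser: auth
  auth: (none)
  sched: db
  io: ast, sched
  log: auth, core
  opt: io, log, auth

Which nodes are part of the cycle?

DFS with gray/black marking from ui:
ui gray
  lexer gray
    db gray
      parser gray
        auth gray
        auth black
      parser black
    db black
  lexer black
  utils gray
    ast gray
      sched gray
        sched→db: db black — skip
      sched black
      ast→db: db black — skip
    ast black
    cache gray
    cache black
    utils→lexer: lexer black — skip
    opt gray
      io gray
        io→ast: ast black — skip
        io→sched: sched black — skip
      io black
      log gray
        log→auth: auth black — skip
        core gray
          core→db: db black — skip
          core→ui: ui is gray → back edge
Back edge closes the cycle ui → utils → opt → log → core → ui; its vertices are {ui, log, opt, core, utils}.

ui, log, opt, core, utils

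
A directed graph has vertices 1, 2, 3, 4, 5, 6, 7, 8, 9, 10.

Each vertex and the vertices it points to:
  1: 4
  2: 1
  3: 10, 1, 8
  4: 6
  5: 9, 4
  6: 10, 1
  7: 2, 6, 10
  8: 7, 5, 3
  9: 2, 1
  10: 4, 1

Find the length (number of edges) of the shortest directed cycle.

2

For each vertex v, BFS finds the shortest path from v back to v.
The shortest such closed walk is 8 → 3 → 8, length 2.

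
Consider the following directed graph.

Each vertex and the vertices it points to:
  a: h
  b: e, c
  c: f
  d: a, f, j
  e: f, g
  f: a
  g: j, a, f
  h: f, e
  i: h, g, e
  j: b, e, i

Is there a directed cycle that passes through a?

a is on a cycle iff a can reach itself via ≥1 edge.
a → h → f → a — yes.

Yes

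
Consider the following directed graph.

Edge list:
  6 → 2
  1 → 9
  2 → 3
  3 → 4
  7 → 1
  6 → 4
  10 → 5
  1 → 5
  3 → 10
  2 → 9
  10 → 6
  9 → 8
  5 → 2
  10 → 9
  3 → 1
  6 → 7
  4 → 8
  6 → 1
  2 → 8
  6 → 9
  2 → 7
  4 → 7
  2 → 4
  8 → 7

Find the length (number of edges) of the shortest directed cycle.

4

For each vertex v, BFS finds the shortest path from v back to v.
The shortest such closed walk is 10 → 6 → 2 → 3 → 10, length 4.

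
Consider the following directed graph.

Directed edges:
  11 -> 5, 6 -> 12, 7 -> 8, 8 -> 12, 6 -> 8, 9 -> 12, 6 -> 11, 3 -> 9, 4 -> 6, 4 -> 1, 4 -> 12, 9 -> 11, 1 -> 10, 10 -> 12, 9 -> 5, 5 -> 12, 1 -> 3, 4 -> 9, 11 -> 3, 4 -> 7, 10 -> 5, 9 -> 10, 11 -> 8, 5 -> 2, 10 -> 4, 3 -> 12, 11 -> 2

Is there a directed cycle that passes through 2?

2 lies on a cycle iff there is a path from 2 back to itself.
Exploring from 2, it never reaches itself; equivalently, its strongly connected component is a singleton.

No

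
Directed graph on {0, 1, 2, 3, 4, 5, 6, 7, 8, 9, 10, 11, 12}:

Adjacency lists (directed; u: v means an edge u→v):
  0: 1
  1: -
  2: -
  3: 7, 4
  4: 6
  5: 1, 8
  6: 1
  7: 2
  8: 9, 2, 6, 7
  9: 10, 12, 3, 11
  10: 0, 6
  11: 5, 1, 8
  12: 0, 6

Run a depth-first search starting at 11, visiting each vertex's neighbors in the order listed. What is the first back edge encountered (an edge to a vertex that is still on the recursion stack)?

DFS from 11 (visiting each vertex's neighbors in the order listed); mark gray on enter, black on exit:
11 gray
  5 gray
    1 gray
    1 black
    8 gray
      9 gray
        10 gray
          0 gray
            0→1: 1 black — skip
          0 black
          6 gray
            6→1: 1 black — skip
          6 black
        10 black
        12 gray
          12→0: 0 black — skip
          12→6: 6 black — skip
        12 black
        3 gray
          7 gray
            2 gray
            2 black
          7 black
          4 gray
            4→6: 6 black — skip
          4 black
        3 black
        9→11: 11 is gray → back edge
First back edge: 9 → 11.

9→11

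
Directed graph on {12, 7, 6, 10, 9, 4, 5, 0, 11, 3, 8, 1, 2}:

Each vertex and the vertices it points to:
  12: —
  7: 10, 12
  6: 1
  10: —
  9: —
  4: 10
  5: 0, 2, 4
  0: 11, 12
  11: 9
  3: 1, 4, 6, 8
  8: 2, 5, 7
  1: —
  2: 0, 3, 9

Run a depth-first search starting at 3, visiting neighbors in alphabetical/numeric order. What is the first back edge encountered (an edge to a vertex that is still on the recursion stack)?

2→3

DFS from 3 (visiting neighbors in alphabetical/numeric order); mark gray on enter, black on exit:
3 gray
  1 gray
  1 black
  4 gray
    10 gray
    10 black
  4 black
  6 gray
    6→1: 1 black — skip
  6 black
  8 gray
    2 gray
      0 gray
        11 gray
          9 gray
          9 black
        11 black
        12 gray
        12 black
      0 black
      2→3: 3 is gray → back edge
First back edge: 2 → 3.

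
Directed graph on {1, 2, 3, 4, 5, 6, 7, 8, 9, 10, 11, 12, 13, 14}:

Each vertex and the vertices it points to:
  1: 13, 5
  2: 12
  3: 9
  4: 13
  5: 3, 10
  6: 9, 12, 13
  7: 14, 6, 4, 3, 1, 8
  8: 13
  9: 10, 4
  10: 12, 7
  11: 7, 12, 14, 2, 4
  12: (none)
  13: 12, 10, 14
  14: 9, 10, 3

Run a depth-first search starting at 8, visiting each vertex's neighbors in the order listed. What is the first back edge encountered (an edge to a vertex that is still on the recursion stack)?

9->10

DFS from 8 (visiting each vertex's neighbors in the order listed); mark gray on enter, black on exit:
8 gray
  13 gray
    12 gray
    12 black
    10 gray
      10→12: 12 black — skip
      7 gray
        14 gray
          9 gray
            9→10: 10 is gray → back edge
First back edge: 9 → 10.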